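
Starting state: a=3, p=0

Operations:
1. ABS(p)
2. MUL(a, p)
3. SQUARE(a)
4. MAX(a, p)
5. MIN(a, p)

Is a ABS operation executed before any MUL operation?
Yes

First ABS: step 1
First MUL: step 2
Since 1 < 2, ABS comes first.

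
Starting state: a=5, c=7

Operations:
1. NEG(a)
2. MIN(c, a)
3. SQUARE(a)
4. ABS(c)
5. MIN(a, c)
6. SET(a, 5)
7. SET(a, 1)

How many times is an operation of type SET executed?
2

Counting SET operations:
Step 6: SET(a, 5) ← SET
Step 7: SET(a, 1) ← SET
Total: 2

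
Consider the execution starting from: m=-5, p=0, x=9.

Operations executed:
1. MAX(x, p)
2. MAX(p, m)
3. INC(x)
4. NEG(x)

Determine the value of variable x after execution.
x = -10

Tracing execution:
Step 1: MAX(x, p) → x = 9
Step 2: MAX(p, m) → x = 9
Step 3: INC(x) → x = 10
Step 4: NEG(x) → x = -10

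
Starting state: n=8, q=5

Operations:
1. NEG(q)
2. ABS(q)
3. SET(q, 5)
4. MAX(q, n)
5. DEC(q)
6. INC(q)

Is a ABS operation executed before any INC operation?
Yes

First ABS: step 2
First INC: step 6
Since 2 < 6, ABS comes first.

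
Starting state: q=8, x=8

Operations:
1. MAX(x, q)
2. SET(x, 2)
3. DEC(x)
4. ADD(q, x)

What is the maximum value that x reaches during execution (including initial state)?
8

Values of x at each step:
Initial: x = 8 ← maximum
After step 1: x = 8
After step 2: x = 2
After step 3: x = 1
After step 4: x = 1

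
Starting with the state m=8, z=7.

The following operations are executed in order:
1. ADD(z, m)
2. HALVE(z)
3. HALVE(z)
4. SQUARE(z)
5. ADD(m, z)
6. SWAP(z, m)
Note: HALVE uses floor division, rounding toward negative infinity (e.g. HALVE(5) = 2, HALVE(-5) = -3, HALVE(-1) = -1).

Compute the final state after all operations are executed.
{m: 9, z: 17}

Step-by-step execution:
Initial: m=8, z=7
After step 1 (ADD(z, m)): m=8, z=15
After step 2 (HALVE(z)): m=8, z=7
After step 3 (HALVE(z)): m=8, z=3
After step 4 (SQUARE(z)): m=8, z=9
After step 5 (ADD(m, z)): m=17, z=9
After step 6 (SWAP(z, m)): m=9, z=17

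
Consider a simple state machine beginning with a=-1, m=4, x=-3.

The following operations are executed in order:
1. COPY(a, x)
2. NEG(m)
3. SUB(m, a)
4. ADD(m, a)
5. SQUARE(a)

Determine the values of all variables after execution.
{a: 9, m: -4, x: -3}

Step-by-step execution:
Initial: a=-1, m=4, x=-3
After step 1 (COPY(a, x)): a=-3, m=4, x=-3
After step 2 (NEG(m)): a=-3, m=-4, x=-3
After step 3 (SUB(m, a)): a=-3, m=-1, x=-3
After step 4 (ADD(m, a)): a=-3, m=-4, x=-3
After step 5 (SQUARE(a)): a=9, m=-4, x=-3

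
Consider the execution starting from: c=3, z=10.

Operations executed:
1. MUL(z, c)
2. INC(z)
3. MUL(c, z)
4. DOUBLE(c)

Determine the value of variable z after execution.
z = 31

Tracing execution:
Step 1: MUL(z, c) → z = 30
Step 2: INC(z) → z = 31
Step 3: MUL(c, z) → z = 31
Step 4: DOUBLE(c) → z = 31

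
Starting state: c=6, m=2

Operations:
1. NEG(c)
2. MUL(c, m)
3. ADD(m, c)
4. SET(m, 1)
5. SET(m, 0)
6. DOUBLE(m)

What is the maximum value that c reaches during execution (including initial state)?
6

Values of c at each step:
Initial: c = 6 ← maximum
After step 1: c = -6
After step 2: c = -12
After step 3: c = -12
After step 4: c = -12
After step 5: c = -12
After step 6: c = -12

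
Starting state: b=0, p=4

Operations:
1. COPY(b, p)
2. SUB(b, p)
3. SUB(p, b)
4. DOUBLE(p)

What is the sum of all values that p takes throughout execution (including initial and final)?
24

Values of p at each step:
Initial: p = 4
After step 1: p = 4
After step 2: p = 4
After step 3: p = 4
After step 4: p = 8
Sum = 4 + 4 + 4 + 4 + 8 = 24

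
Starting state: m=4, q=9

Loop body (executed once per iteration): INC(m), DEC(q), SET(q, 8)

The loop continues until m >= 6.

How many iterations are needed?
2

Tracing iterations:
Initial: m=4, q=9
After iteration 1: m=5, q=8
After iteration 2: m=6, q=8
m >= 6 now holds, so the loop exits after 2 iterations.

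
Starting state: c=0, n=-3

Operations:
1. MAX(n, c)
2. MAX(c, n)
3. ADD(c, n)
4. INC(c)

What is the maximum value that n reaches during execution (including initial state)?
0

Values of n at each step:
Initial: n = -3
After step 1: n = 0 ← maximum
After step 2: n = 0
After step 3: n = 0
After step 4: n = 0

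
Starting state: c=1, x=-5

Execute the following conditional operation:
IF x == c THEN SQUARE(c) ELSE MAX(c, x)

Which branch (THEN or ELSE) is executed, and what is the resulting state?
Branch: ELSE, Final state: c=1, x=-5

Evaluating condition: x == c
x = -5, c = 1
Condition is False, so ELSE branch executes
After MAX(c, x): c=1, x=-5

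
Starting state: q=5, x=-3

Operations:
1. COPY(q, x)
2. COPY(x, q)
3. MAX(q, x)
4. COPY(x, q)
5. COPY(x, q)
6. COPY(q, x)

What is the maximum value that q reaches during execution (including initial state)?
5

Values of q at each step:
Initial: q = 5 ← maximum
After step 1: q = -3
After step 2: q = -3
After step 3: q = -3
After step 4: q = -3
After step 5: q = -3
After step 6: q = -3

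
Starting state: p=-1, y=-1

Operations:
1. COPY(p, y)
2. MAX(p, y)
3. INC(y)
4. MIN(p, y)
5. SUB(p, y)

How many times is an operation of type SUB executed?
1

Counting SUB operations:
Step 5: SUB(p, y) ← SUB
Total: 1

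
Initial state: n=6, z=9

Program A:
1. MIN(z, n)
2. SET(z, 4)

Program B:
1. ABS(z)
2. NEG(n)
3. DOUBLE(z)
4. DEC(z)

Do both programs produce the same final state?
No

Program A final state: n=6, z=4
Program B final state: n=-6, z=17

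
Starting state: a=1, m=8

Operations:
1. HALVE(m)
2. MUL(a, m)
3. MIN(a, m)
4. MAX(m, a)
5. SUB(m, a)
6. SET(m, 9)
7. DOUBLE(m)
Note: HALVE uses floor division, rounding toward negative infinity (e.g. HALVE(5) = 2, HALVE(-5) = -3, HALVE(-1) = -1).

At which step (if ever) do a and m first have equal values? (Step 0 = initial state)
Step 2

a and m first become equal after step 2.

Comparing values at each step:
Initial: a=1, m=8
After step 1: a=1, m=4
After step 2: a=4, m=4 ← equal!
After step 3: a=4, m=4 ← equal!
After step 4: a=4, m=4 ← equal!
After step 5: a=4, m=0
After step 6: a=4, m=9
After step 7: a=4, m=18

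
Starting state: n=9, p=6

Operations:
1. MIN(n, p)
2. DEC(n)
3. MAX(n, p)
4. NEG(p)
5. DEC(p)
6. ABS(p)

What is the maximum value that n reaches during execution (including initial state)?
9

Values of n at each step:
Initial: n = 9 ← maximum
After step 1: n = 6
After step 2: n = 5
After step 3: n = 6
After step 4: n = 6
After step 5: n = 6
After step 6: n = 6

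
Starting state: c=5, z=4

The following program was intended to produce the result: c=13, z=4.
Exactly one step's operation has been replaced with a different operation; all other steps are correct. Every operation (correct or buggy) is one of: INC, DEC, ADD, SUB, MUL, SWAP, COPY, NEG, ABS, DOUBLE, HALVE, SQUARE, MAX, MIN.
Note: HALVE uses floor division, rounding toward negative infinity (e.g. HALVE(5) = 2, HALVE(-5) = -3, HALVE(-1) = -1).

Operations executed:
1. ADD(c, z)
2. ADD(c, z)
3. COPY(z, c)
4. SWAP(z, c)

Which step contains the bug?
Step 3

Trace with buggy code:
Initial: c=5, z=4
After step 1: c=9, z=4
After step 2: c=13, z=4
After step 3: c=13, z=13
After step 4: c=13, z=13
Actual final c=13, z=13 ≠ expected c=13, z=4.
Step 3 is the only position where a single-operation replacement can produce the expected result.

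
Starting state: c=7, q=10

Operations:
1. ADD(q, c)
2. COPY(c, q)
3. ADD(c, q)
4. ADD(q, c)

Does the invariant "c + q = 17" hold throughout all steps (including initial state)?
No, violated after step 1

The invariant is violated after step 1.

State at each step:
Initial: c=7, q=10
After step 1: c=7, q=17
After step 2: c=17, q=17
After step 3: c=34, q=17
After step 4: c=34, q=51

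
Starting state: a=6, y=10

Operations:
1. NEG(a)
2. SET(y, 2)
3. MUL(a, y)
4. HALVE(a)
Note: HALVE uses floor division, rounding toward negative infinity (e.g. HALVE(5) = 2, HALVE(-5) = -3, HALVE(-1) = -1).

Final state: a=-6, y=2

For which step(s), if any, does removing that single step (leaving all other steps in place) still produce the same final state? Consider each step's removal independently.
None - removing any single step changes the final result

Testing removal of each single step:
Without step 1: final = a=6, y=2 (different)
Without step 2: final = a=-30, y=10 (different)
Without step 3: final = a=-3, y=2 (different)
Without step 4: final = a=-12, y=2 (different)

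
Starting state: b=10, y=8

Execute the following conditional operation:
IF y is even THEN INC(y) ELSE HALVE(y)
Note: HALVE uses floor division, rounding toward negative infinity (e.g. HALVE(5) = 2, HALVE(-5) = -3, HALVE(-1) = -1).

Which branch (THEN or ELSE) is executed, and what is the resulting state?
Branch: THEN, Final state: b=10, y=9

Evaluating condition: y is even
Condition is True, so THEN branch executes
After INC(y): b=10, y=9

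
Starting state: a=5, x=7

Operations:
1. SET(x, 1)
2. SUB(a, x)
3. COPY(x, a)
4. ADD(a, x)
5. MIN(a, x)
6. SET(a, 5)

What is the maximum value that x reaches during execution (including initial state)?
7

Values of x at each step:
Initial: x = 7 ← maximum
After step 1: x = 1
After step 2: x = 1
After step 3: x = 4
After step 4: x = 4
After step 5: x = 4
After step 6: x = 4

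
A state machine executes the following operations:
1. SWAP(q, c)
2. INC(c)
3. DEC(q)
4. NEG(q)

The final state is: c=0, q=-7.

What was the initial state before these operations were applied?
c=8, q=-1

Working backwards:
Final state: c=0, q=-7
Before step 4 (NEG(q)): c=0, q=7
Before step 3 (DEC(q)): c=0, q=8
Before step 2 (INC(c)): c=-1, q=8
Before step 1 (SWAP(q, c)): c=8, q=-1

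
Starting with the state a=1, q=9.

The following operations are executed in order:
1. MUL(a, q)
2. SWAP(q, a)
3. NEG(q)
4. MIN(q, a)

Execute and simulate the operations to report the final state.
{a: 9, q: -9}

Step-by-step execution:
Initial: a=1, q=9
After step 1 (MUL(a, q)): a=9, q=9
After step 2 (SWAP(q, a)): a=9, q=9
After step 3 (NEG(q)): a=9, q=-9
After step 4 (MIN(q, a)): a=9, q=-9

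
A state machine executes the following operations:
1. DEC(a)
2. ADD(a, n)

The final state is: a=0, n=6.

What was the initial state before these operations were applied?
a=-5, n=6

Working backwards:
Final state: a=0, n=6
Before step 2 (ADD(a, n)): a=-6, n=6
Before step 1 (DEC(a)): a=-5, n=6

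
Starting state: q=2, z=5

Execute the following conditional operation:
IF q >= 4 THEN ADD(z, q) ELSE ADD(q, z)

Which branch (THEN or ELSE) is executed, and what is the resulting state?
Branch: ELSE, Final state: q=7, z=5

Evaluating condition: q >= 4
q = 2
Condition is False, so ELSE branch executes
After ADD(q, z): q=7, z=5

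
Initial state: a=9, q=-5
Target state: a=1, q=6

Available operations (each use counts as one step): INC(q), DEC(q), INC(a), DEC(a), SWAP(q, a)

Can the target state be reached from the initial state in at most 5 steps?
No

The target state cannot be reached within 5 steps.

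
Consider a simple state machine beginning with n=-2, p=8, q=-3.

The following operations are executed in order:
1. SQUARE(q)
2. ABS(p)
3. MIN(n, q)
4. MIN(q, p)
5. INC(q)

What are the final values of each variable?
{n: -2, p: 8, q: 9}

Step-by-step execution:
Initial: n=-2, p=8, q=-3
After step 1 (SQUARE(q)): n=-2, p=8, q=9
After step 2 (ABS(p)): n=-2, p=8, q=9
After step 3 (MIN(n, q)): n=-2, p=8, q=9
After step 4 (MIN(q, p)): n=-2, p=8, q=8
After step 5 (INC(q)): n=-2, p=8, q=9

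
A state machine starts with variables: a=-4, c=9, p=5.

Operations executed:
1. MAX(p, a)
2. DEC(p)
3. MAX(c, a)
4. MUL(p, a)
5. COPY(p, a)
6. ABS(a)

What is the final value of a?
a = 4

Tracing execution:
Step 1: MAX(p, a) → a = -4
Step 2: DEC(p) → a = -4
Step 3: MAX(c, a) → a = -4
Step 4: MUL(p, a) → a = -4
Step 5: COPY(p, a) → a = -4
Step 6: ABS(a) → a = 4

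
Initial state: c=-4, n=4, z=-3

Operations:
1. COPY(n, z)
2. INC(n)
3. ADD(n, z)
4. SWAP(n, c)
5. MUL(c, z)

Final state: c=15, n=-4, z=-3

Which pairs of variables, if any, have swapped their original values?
None

Comparing initial and final values:
c: -4 → 15
n: 4 → -4
z: -3 → -3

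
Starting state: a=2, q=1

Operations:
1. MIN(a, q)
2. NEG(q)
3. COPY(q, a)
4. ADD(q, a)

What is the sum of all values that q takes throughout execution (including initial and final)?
4

Values of q at each step:
Initial: q = 1
After step 1: q = 1
After step 2: q = -1
After step 3: q = 1
After step 4: q = 2
Sum = 1 + 1 + -1 + 1 + 2 = 4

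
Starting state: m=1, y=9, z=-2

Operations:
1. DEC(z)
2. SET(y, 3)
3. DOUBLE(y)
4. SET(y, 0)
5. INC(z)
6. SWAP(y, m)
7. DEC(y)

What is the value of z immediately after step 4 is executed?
z = -3

Tracing z through execution:
Initial: z = -2
After step 1 (DEC(z)): z = -3
After step 2 (SET(y, 3)): z = -3
After step 3 (DOUBLE(y)): z = -3
After step 4 (SET(y, 0)): z = -3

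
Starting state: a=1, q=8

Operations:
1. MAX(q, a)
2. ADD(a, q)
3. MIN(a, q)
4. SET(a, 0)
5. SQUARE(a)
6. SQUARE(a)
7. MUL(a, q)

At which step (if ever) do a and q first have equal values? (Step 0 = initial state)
Step 3

a and q first become equal after step 3.

Comparing values at each step:
Initial: a=1, q=8
After step 1: a=1, q=8
After step 2: a=9, q=8
After step 3: a=8, q=8 ← equal!
After step 4: a=0, q=8
After step 5: a=0, q=8
After step 6: a=0, q=8
After step 7: a=0, q=8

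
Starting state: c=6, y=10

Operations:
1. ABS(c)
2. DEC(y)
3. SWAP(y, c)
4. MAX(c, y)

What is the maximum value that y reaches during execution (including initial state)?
10

Values of y at each step:
Initial: y = 10 ← maximum
After step 1: y = 10
After step 2: y = 9
After step 3: y = 6
After step 4: y = 6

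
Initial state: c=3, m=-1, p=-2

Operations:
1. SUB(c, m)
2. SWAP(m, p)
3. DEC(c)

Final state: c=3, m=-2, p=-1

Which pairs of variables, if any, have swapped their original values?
(m, p)

Comparing initial and final values:
m: -1 → -2
p: -2 → -1
c: 3 → 3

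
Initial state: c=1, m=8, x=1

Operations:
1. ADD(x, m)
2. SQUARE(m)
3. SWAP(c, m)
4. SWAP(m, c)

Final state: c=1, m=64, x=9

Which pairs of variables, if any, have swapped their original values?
None

Comparing initial and final values:
c: 1 → 1
m: 8 → 64
x: 1 → 9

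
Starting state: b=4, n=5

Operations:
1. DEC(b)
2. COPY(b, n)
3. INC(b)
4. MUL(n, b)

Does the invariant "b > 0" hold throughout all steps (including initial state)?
Yes

The invariant holds at every step.

State at each step:
Initial: b=4, n=5
After step 1: b=3, n=5
After step 2: b=5, n=5
After step 3: b=6, n=5
After step 4: b=6, n=30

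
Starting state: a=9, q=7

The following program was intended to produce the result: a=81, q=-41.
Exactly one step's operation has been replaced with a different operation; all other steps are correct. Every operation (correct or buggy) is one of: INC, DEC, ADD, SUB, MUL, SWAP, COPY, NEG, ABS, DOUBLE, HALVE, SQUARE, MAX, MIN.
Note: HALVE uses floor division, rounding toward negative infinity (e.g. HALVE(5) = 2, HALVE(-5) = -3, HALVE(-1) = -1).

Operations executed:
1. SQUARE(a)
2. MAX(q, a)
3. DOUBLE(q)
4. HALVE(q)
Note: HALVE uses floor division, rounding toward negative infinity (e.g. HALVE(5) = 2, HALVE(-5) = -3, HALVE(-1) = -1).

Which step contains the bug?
Step 3

Trace with buggy code:
Initial: a=9, q=7
After step 1: a=81, q=7
After step 2: a=81, q=81
After step 3: a=81, q=162
After step 4: a=81, q=81
Actual final a=81, q=81 ≠ expected a=81, q=-41.
Step 3 is the only position where a single-operation replacement can produce the expected result.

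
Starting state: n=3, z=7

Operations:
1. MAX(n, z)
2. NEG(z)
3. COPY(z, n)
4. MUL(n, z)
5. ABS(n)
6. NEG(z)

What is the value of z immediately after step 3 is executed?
z = 7

Tracing z through execution:
Initial: z = 7
After step 1 (MAX(n, z)): z = 7
After step 2 (NEG(z)): z = -7
After step 3 (COPY(z, n)): z = 7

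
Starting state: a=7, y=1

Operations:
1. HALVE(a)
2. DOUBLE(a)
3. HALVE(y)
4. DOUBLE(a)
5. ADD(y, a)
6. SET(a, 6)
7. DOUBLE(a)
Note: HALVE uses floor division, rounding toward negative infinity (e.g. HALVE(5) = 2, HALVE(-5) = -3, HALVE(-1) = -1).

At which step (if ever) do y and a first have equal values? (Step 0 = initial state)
Step 5

y and a first become equal after step 5.

Comparing values at each step:
Initial: y=1, a=7
After step 1: y=1, a=3
After step 2: y=1, a=6
After step 3: y=0, a=6
After step 4: y=0, a=12
After step 5: y=12, a=12 ← equal!
After step 6: y=12, a=6
After step 7: y=12, a=12 ← equal!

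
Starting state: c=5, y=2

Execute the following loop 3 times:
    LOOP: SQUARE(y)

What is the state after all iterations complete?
c=5, y=256

Iteration trace:
Start: c=5, y=2
After iteration 1: c=5, y=4
After iteration 2: c=5, y=16
After iteration 3: c=5, y=256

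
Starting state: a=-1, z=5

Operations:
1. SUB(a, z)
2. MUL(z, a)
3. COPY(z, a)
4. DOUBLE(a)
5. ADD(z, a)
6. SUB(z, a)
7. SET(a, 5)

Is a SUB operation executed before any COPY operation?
Yes

First SUB: step 1
First COPY: step 3
Since 1 < 3, SUB comes first.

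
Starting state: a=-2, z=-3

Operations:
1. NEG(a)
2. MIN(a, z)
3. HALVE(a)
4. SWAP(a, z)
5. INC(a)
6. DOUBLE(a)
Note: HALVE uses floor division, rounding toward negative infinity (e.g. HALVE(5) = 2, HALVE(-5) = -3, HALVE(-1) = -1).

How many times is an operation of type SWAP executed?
1

Counting SWAP operations:
Step 4: SWAP(a, z) ← SWAP
Total: 1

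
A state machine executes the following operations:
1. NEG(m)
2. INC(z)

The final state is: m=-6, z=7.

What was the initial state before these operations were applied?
m=6, z=6

Working backwards:
Final state: m=-6, z=7
Before step 2 (INC(z)): m=-6, z=6
Before step 1 (NEG(m)): m=6, z=6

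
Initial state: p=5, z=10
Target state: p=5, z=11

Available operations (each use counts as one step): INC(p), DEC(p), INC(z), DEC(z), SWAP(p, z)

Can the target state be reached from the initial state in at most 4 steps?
Yes

Path (1 step): INC(z)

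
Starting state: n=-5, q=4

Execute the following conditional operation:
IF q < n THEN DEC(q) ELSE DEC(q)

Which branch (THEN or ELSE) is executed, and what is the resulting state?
Branch: ELSE, Final state: n=-5, q=3

Evaluating condition: q < n
q = 4, n = -5
Condition is False, so ELSE branch executes
After DEC(q): n=-5, q=3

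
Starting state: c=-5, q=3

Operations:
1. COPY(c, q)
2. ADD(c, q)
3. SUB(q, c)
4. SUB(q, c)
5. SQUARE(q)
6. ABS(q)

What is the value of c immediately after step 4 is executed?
c = 6

Tracing c through execution:
Initial: c = -5
After step 1 (COPY(c, q)): c = 3
After step 2 (ADD(c, q)): c = 6
After step 3 (SUB(q, c)): c = 6
After step 4 (SUB(q, c)): c = 6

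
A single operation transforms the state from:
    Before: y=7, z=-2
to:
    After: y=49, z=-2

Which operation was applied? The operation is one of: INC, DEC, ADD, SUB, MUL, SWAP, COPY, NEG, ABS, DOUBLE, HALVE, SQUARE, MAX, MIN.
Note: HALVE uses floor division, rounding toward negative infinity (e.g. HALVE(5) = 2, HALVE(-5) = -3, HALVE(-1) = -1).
SQUARE(y)

Analyzing the change:
Before: y=7, z=-2
After: y=49, z=-2
Variable y changed from 7 to 49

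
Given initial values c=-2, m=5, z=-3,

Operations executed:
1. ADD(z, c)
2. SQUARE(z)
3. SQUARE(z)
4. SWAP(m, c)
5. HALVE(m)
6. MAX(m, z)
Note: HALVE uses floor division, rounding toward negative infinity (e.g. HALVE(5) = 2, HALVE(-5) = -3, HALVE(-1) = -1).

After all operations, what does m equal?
m = 625

Tracing execution:
Step 1: ADD(z, c) → m = 5
Step 2: SQUARE(z) → m = 5
Step 3: SQUARE(z) → m = 5
Step 4: SWAP(m, c) → m = -2
Step 5: HALVE(m) → m = -1
Step 6: MAX(m, z) → m = 625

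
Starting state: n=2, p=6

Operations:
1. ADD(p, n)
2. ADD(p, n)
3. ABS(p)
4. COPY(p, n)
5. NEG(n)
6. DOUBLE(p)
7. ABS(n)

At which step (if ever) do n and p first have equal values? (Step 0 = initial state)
Step 4

n and p first become equal after step 4.

Comparing values at each step:
Initial: n=2, p=6
After step 1: n=2, p=8
After step 2: n=2, p=10
After step 3: n=2, p=10
After step 4: n=2, p=2 ← equal!
After step 5: n=-2, p=2
After step 6: n=-2, p=4
After step 7: n=2, p=4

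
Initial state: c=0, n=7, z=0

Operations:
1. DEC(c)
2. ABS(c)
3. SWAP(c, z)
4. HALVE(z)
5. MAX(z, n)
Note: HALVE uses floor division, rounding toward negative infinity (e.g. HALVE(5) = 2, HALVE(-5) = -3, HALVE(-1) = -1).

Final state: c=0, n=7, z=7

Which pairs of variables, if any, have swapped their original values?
None

Comparing initial and final values:
n: 7 → 7
c: 0 → 0
z: 0 → 7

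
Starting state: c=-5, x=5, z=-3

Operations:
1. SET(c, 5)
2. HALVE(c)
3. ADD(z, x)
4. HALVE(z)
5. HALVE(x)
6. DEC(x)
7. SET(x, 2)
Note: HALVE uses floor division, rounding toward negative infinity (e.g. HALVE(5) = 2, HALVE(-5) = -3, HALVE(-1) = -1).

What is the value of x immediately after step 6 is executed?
x = 1

Tracing x through execution:
Initial: x = 5
After step 1 (SET(c, 5)): x = 5
After step 2 (HALVE(c)): x = 5
After step 3 (ADD(z, x)): x = 5
After step 4 (HALVE(z)): x = 5
After step 5 (HALVE(x)): x = 2
After step 6 (DEC(x)): x = 1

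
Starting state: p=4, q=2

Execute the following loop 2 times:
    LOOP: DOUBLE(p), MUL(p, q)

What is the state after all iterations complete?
p=64, q=2

Iteration trace:
Start: p=4, q=2
After iteration 1: p=16, q=2
After iteration 2: p=64, q=2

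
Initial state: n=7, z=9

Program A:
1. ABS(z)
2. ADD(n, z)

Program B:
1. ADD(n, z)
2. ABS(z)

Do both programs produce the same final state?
Yes

Program A final state: n=16, z=9
Program B final state: n=16, z=9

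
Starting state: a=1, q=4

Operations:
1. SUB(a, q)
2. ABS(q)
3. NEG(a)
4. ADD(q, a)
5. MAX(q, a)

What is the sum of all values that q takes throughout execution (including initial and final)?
30

Values of q at each step:
Initial: q = 4
After step 1: q = 4
After step 2: q = 4
After step 3: q = 4
After step 4: q = 7
After step 5: q = 7
Sum = 4 + 4 + 4 + 4 + 7 + 7 = 30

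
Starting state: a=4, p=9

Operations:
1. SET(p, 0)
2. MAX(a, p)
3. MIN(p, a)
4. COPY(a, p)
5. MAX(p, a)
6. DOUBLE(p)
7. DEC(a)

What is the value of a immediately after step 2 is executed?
a = 4

Tracing a through execution:
Initial: a = 4
After step 1 (SET(p, 0)): a = 4
After step 2 (MAX(a, p)): a = 4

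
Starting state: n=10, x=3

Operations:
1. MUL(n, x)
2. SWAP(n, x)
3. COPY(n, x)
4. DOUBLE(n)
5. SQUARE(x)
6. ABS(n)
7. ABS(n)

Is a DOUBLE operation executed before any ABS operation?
Yes

First DOUBLE: step 4
First ABS: step 6
Since 4 < 6, DOUBLE comes first.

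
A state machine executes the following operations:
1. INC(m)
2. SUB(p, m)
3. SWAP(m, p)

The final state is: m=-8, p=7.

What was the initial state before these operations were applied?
m=6, p=-1

Working backwards:
Final state: m=-8, p=7
Before step 3 (SWAP(m, p)): m=7, p=-8
Before step 2 (SUB(p, m)): m=7, p=-1
Before step 1 (INC(m)): m=6, p=-1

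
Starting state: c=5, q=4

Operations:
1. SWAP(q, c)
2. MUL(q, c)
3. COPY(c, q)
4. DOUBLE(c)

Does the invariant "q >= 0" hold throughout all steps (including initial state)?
Yes

The invariant holds at every step.

State at each step:
Initial: c=5, q=4
After step 1: c=4, q=5
After step 2: c=4, q=20
After step 3: c=20, q=20
After step 4: c=40, q=20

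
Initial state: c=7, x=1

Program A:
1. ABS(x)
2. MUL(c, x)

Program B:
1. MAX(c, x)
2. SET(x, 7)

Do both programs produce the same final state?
No

Program A final state: c=7, x=1
Program B final state: c=7, x=7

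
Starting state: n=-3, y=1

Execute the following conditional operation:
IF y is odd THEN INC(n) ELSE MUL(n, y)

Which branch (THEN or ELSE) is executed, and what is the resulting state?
Branch: THEN, Final state: n=-2, y=1

Evaluating condition: y is odd
Condition is True, so THEN branch executes
After INC(n): n=-2, y=1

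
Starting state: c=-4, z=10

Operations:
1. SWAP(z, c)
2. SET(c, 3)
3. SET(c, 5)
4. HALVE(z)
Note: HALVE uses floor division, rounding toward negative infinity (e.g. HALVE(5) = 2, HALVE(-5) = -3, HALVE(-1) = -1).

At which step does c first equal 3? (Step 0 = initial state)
Step 2

Tracing c:
Initial: c = -4
After step 1: c = 10
After step 2: c = 3 ← first occurrence
After step 3: c = 5
After step 4: c = 5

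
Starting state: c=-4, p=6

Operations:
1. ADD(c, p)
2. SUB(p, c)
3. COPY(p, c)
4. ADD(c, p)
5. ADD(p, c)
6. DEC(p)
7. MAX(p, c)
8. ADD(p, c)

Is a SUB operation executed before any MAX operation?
Yes

First SUB: step 2
First MAX: step 7
Since 2 < 7, SUB comes first.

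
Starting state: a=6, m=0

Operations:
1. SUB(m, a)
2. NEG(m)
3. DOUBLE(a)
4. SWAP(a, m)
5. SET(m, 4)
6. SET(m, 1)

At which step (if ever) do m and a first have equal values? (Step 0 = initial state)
Step 2

m and a first become equal after step 2.

Comparing values at each step:
Initial: m=0, a=6
After step 1: m=-6, a=6
After step 2: m=6, a=6 ← equal!
After step 3: m=6, a=12
After step 4: m=12, a=6
After step 5: m=4, a=6
After step 6: m=1, a=6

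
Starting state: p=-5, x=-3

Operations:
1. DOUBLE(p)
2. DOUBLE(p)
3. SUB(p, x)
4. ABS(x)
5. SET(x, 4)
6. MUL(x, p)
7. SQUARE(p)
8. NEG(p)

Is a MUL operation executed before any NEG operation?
Yes

First MUL: step 6
First NEG: step 8
Since 6 < 8, MUL comes first.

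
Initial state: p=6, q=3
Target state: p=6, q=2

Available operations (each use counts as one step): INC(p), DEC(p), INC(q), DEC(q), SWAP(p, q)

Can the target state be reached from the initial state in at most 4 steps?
Yes

Path (1 step): DEC(q)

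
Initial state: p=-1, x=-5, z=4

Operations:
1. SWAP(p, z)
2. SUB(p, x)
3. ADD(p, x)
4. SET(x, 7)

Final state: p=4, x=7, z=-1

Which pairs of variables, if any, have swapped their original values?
(z, p)

Comparing initial and final values:
z: 4 → -1
p: -1 → 4
x: -5 → 7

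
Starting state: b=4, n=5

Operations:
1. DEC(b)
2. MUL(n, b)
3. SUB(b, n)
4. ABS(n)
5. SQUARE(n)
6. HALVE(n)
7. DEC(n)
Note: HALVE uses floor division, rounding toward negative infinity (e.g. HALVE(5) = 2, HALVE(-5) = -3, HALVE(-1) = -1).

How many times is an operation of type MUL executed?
1

Counting MUL operations:
Step 2: MUL(n, b) ← MUL
Total: 1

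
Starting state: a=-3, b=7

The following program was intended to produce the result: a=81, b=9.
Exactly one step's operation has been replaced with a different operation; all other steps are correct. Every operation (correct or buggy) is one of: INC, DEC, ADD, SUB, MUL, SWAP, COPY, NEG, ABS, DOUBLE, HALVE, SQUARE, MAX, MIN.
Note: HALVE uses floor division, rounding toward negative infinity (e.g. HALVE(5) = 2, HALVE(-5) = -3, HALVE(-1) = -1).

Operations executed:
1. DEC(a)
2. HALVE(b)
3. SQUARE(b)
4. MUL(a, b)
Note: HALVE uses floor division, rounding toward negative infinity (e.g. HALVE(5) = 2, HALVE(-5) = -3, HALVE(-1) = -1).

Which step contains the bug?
Step 1

Trace with buggy code:
Initial: a=-3, b=7
After step 1: a=-4, b=7
After step 2: a=-4, b=3
After step 3: a=-4, b=9
After step 4: a=-36, b=9
Actual final a=-36, b=9 ≠ expected a=81, b=9.
Step 1 is the only position where a single-operation replacement can produce the expected result.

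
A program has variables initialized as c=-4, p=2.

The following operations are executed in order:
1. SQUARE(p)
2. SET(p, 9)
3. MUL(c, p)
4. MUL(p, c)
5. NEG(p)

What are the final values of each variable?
{c: -36, p: 324}

Step-by-step execution:
Initial: c=-4, p=2
After step 1 (SQUARE(p)): c=-4, p=4
After step 2 (SET(p, 9)): c=-4, p=9
After step 3 (MUL(c, p)): c=-36, p=9
After step 4 (MUL(p, c)): c=-36, p=-324
After step 5 (NEG(p)): c=-36, p=324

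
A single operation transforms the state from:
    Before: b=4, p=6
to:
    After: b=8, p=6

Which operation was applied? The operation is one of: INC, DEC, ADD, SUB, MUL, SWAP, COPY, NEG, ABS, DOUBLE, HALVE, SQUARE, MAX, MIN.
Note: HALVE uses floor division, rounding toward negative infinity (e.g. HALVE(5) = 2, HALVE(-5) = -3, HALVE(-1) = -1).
DOUBLE(b)

Analyzing the change:
Before: b=4, p=6
After: b=8, p=6
Variable b changed from 4 to 8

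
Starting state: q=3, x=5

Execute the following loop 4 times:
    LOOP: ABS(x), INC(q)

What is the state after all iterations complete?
q=7, x=5

Iteration trace:
Start: q=3, x=5
After iteration 1: q=4, x=5
After iteration 2: q=5, x=5
After iteration 3: q=6, x=5
After iteration 4: q=7, x=5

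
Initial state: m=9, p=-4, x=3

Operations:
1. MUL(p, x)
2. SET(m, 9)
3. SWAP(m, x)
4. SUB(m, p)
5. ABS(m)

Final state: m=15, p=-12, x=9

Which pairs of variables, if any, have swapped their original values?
None

Comparing initial and final values:
x: 3 → 9
p: -4 → -12
m: 9 → 15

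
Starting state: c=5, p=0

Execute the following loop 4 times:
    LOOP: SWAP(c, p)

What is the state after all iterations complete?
c=5, p=0

Iteration trace:
Start: c=5, p=0
After iteration 1: c=0, p=5
After iteration 2: c=5, p=0
After iteration 3: c=0, p=5
After iteration 4: c=5, p=0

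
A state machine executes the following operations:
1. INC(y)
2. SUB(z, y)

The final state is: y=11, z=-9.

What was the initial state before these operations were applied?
y=10, z=2

Working backwards:
Final state: y=11, z=-9
Before step 2 (SUB(z, y)): y=11, z=2
Before step 1 (INC(y)): y=10, z=2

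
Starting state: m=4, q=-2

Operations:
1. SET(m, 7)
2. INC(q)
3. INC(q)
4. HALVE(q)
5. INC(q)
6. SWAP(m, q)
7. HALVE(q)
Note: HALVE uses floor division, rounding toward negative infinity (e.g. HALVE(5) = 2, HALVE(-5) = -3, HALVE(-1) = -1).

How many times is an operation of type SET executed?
1

Counting SET operations:
Step 1: SET(m, 7) ← SET
Total: 1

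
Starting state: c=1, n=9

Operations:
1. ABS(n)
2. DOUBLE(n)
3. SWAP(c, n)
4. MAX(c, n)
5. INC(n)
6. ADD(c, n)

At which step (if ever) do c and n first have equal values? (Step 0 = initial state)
Never

c and n never become equal during execution.

Comparing values at each step:
Initial: c=1, n=9
After step 1: c=1, n=9
After step 2: c=1, n=18
After step 3: c=18, n=1
After step 4: c=18, n=1
After step 5: c=18, n=2
After step 6: c=20, n=2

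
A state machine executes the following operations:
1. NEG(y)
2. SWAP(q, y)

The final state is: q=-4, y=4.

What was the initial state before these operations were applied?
q=4, y=4

Working backwards:
Final state: q=-4, y=4
Before step 2 (SWAP(q, y)): q=4, y=-4
Before step 1 (NEG(y)): q=4, y=4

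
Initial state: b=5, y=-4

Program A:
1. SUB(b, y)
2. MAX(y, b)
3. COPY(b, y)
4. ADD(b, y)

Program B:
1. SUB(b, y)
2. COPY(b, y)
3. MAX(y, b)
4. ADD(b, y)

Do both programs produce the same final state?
No

Program A final state: b=18, y=9
Program B final state: b=-8, y=-4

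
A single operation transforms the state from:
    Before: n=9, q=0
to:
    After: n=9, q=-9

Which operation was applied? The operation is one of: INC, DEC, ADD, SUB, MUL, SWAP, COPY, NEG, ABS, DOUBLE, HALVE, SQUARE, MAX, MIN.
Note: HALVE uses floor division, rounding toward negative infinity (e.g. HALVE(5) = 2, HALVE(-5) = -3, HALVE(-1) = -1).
SUB(q, n)

Analyzing the change:
Before: n=9, q=0
After: n=9, q=-9
Variable q changed from 0 to -9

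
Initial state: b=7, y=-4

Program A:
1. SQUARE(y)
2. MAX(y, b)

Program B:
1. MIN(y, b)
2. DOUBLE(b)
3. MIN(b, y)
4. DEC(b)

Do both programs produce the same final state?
No

Program A final state: b=7, y=16
Program B final state: b=-5, y=-4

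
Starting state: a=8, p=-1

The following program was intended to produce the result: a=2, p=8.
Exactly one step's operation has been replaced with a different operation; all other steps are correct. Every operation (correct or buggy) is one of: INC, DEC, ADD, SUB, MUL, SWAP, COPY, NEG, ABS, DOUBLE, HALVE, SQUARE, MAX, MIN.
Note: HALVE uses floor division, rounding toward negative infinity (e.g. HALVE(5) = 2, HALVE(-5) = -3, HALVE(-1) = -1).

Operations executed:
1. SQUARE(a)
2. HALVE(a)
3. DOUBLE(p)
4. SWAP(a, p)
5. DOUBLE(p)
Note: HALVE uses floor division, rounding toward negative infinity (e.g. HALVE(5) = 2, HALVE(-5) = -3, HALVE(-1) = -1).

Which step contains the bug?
Step 1

Trace with buggy code:
Initial: a=8, p=-1
After step 1: a=64, p=-1
After step 2: a=32, p=-1
After step 3: a=32, p=-2
After step 4: a=-2, p=32
After step 5: a=-2, p=64
Actual final a=-2, p=64 ≠ expected a=2, p=8.
Step 1 is the only position where a single-operation replacement can produce the expected result.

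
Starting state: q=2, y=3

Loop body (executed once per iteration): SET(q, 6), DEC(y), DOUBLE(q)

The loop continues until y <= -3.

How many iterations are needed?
6

Tracing iterations:
Initial: q=2, y=3
After iteration 1: q=12, y=2
After iteration 2: q=12, y=1
After iteration 3: q=12, y=0
After iteration 4: q=12, y=-1
After iteration 5: q=12, y=-2
After iteration 6: q=12, y=-3
y <= -3 now holds, so the loop exits after 6 iterations.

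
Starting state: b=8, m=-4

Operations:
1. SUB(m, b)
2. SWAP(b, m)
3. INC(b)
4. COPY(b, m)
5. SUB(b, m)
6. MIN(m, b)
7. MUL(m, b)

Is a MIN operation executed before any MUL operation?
Yes

First MIN: step 6
First MUL: step 7
Since 6 < 7, MIN comes first.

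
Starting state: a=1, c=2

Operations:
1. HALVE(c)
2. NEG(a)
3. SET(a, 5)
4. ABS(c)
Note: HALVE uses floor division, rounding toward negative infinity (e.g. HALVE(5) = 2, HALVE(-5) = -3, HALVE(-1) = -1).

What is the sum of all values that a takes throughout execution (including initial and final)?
11

Values of a at each step:
Initial: a = 1
After step 1: a = 1
After step 2: a = -1
After step 3: a = 5
After step 4: a = 5
Sum = 1 + 1 + -1 + 5 + 5 = 11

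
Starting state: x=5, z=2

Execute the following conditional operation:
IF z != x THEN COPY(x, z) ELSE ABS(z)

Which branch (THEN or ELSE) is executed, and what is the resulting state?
Branch: THEN, Final state: x=2, z=2

Evaluating condition: z != x
z = 2, x = 5
Condition is True, so THEN branch executes
After COPY(x, z): x=2, z=2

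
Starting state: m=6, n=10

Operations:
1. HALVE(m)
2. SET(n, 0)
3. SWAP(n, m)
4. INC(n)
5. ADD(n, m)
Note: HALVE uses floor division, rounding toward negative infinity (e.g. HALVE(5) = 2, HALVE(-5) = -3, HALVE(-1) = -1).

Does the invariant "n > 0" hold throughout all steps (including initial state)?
No, violated after step 2

The invariant is violated after step 2.

State at each step:
Initial: m=6, n=10
After step 1: m=3, n=10
After step 2: m=3, n=0
After step 3: m=0, n=3
After step 4: m=0, n=4
After step 5: m=0, n=4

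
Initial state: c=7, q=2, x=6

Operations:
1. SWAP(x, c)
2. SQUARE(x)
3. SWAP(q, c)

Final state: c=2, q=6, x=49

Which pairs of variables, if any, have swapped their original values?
None

Comparing initial and final values:
q: 2 → 6
x: 6 → 49
c: 7 → 2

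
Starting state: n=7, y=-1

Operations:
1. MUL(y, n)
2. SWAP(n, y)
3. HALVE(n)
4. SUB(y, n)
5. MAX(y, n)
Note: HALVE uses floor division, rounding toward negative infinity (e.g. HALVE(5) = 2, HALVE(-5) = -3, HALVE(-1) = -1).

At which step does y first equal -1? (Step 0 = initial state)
Step 0

Tracing y:
Initial: y = -1 ← first occurrence
After step 1: y = -7
After step 2: y = 7
After step 3: y = 7
After step 4: y = 11
After step 5: y = 11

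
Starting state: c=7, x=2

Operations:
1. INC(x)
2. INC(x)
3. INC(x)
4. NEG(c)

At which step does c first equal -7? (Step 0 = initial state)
Step 4

Tracing c:
Initial: c = 7
After step 1: c = 7
After step 2: c = 7
After step 3: c = 7
After step 4: c = -7 ← first occurrence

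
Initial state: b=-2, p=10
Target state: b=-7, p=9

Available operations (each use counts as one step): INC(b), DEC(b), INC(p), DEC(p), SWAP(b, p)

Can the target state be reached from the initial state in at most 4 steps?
No

The target state cannot be reached within 4 steps.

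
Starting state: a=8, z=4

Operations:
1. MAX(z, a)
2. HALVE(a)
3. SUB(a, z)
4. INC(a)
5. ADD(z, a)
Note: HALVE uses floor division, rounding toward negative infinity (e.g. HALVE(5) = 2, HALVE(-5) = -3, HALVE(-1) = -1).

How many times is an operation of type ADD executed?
1

Counting ADD operations:
Step 5: ADD(z, a) ← ADD
Total: 1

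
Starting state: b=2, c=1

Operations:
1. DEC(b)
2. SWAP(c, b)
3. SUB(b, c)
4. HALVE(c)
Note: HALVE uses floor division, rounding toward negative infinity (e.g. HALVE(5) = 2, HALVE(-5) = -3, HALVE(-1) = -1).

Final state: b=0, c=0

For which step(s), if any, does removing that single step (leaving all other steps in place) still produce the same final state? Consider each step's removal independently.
Step(s) 2

Testing removal of each single step:
Without step 1: final = b=-1, c=1 (different)
Without step 2: final = b=0, c=0 (same)
Without step 3: final = b=1, c=0 (different)
Without step 4: final = b=0, c=1 (different)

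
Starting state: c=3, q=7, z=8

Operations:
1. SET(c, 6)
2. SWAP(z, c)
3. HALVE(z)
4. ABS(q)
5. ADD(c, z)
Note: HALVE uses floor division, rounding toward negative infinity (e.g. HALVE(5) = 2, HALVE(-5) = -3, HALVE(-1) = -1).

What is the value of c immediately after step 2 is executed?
c = 8

Tracing c through execution:
Initial: c = 3
After step 1 (SET(c, 6)): c = 6
After step 2 (SWAP(z, c)): c = 8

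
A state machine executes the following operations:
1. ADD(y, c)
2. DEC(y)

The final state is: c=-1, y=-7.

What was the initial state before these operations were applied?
c=-1, y=-5

Working backwards:
Final state: c=-1, y=-7
Before step 2 (DEC(y)): c=-1, y=-6
Before step 1 (ADD(y, c)): c=-1, y=-5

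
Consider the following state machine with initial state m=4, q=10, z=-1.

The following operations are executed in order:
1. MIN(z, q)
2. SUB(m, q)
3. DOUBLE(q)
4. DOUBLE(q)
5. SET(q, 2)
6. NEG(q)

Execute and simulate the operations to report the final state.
{m: -6, q: -2, z: -1}

Step-by-step execution:
Initial: m=4, q=10, z=-1
After step 1 (MIN(z, q)): m=4, q=10, z=-1
After step 2 (SUB(m, q)): m=-6, q=10, z=-1
After step 3 (DOUBLE(q)): m=-6, q=20, z=-1
After step 4 (DOUBLE(q)): m=-6, q=40, z=-1
After step 5 (SET(q, 2)): m=-6, q=2, z=-1
After step 6 (NEG(q)): m=-6, q=-2, z=-1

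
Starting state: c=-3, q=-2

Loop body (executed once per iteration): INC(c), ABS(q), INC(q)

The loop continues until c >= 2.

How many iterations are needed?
5

Tracing iterations:
Initial: c=-3, q=-2
After iteration 1: c=-2, q=3
After iteration 2: c=-1, q=4
After iteration 3: c=0, q=5
After iteration 4: c=1, q=6
After iteration 5: c=2, q=7
c >= 2 now holds, so the loop exits after 5 iterations.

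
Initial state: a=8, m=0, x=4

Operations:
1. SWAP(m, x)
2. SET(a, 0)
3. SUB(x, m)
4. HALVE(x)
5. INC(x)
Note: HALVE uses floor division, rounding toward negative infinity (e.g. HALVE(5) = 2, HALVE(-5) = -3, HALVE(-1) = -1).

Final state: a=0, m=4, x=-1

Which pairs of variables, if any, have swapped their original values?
None

Comparing initial and final values:
x: 4 → -1
m: 0 → 4
a: 8 → 0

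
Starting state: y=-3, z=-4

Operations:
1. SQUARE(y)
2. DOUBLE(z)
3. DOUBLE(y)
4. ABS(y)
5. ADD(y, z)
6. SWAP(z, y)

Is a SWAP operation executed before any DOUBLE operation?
No

First SWAP: step 6
First DOUBLE: step 2
Since 6 > 2, DOUBLE comes first.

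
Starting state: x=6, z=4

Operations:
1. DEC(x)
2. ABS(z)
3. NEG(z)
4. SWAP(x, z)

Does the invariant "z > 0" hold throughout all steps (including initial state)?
No, violated after step 3

The invariant is violated after step 3.

State at each step:
Initial: x=6, z=4
After step 1: x=5, z=4
After step 2: x=5, z=4
After step 3: x=5, z=-4
After step 4: x=-4, z=5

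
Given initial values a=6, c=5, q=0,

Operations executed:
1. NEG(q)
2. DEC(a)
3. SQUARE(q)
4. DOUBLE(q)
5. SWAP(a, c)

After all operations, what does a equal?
a = 5

Tracing execution:
Step 1: NEG(q) → a = 6
Step 2: DEC(a) → a = 5
Step 3: SQUARE(q) → a = 5
Step 4: DOUBLE(q) → a = 5
Step 5: SWAP(a, c) → a = 5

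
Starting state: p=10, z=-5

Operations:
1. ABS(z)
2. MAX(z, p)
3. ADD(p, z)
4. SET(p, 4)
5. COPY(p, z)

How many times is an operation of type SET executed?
1

Counting SET operations:
Step 4: SET(p, 4) ← SET
Total: 1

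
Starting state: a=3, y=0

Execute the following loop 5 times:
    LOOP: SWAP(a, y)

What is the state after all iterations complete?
a=0, y=3

Iteration trace:
Start: a=3, y=0
After iteration 1: a=0, y=3
After iteration 2: a=3, y=0
After iteration 3: a=0, y=3
After iteration 4: a=3, y=0
After iteration 5: a=0, y=3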